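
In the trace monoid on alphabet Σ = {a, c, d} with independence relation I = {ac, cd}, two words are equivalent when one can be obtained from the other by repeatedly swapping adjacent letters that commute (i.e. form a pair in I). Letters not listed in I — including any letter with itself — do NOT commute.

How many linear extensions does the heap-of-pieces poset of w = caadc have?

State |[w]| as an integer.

0(c) covers ∅
1(a) covers ∅
2(a) covers 1:a
3(d) covers 2:a
4(c) covers 0:c
floor of heap: 0:c, 1:a
completions by unplaced set U, small U first (add the entries for U minus each lowest piece of U):
  |U|=1: {3}:1  {4}:1
  |U|=2: {0,4}:1  {2,3}:1  {3,4}:2
  |U|=3: {0,3,4}:3  {1,2,3}:1  {2,3,4}:3
  start at 0(c): 4
  start at 1(a): 6
sum over floor = 10

10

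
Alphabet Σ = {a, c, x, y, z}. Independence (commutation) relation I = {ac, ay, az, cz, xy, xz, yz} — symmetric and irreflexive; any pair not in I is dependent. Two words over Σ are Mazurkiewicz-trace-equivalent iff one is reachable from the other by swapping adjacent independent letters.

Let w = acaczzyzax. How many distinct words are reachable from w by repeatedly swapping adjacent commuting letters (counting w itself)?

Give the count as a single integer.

piece 0:a — minimal
piece 1:c — minimal
piece 2:a rests on {0:a}
piece 3:c rests on {1:c}
piece 4:z — minimal
piece 5:z rests on {4:z}
piece 6:y rests on {3:c}
piece 7:z rests on {5:z}
piece 8:a rests on {2:a}
piece 9:x rests on {3:c, 8:a}
minimal pieces: {0:a, 1:c, 4:z}
ways to finish when only these pieces remain (= sum over removing one remaining piece with nothing left below it):
  1 left: {6}→1  {7}→1  {9}→1
  2 left: {5,7}→1  {6,7}→2  {6,9}→2  {7,9}→2  {8,9}→1
  3 left: {2,8,9}→1  {3,6,9}→2  {4,5,7}→1  {5,6,7}→3  {5,7,9}→3  {6,7,9}→6  {6,8,9}→3  {7,8,9}→3
  4 left: {0,2,8,9}→1  {1,3,6,9}→2  {2,6,8,9}→4  {2,7,8,9}→4  {3,6,7,9}→8  {3,6,8,9}→5  {4,5,6,7}→4  {4,5,7,9}→4  {5,6,7,9}→12  {5,7,8,9}→6  {6,7,8,9}→12
  5 left: {0,2,6,8,9}→5  {0,2,7,8,9}→5  {1,3,6,7,9}→10  {1,3,6,8,9}→7  {2,3,6,8,9}→9  {2,5,7,8,9}→10  {2,6,7,8,9}→20  {3,5,6,7,9}→20  {3,6,7,8,9}→25  {4,5,6,7,9}→20  {4,5,7,8,9}→10  {5,6,7,8,9}→30
  6 left: {0,2,3,6,8,9}→14  {0,2,5,7,8,9}→15  {0,2,6,7,8,9}→30  {1,2,3,6,8,9}→16  {1,3,5,6,7,9}→30  {1,3,6,7,8,9}→42  {2,3,6,7,8,9}→54  {2,4,5,7,8,9}→20  {2,5,6,7,8,9}→60  {3,4,5,6,7,9}→40  {3,5,6,7,8,9}→75  {4,5,6,7,8,9}→60
  7 left: {0,1,2,3,6,8,9}→30  {0,2,3,6,7,8,9}→98  {0,2,4,5,7,8,9}→35  {0,2,5,6,7,8,9}→105  {1,2,3,6,7,8,9}→112  {1,3,4,5,6,7,9}→70  {1,3,5,6,7,8,9}→147  {2,3,5,6,7,8,9}→189  {2,4,5,6,7,8,9}→140  {3,4,5,6,7,8,9}→175
  8 left: {0,1,2,3,6,7,8,9}→240  {0,2,3,5,6,7,8,9}→392  {0,2,4,5,6,7,8,9}→280  {1,2,3,5,6,7,8,9}→448  {1,3,4,5,6,7,8,9}→392  {2,3,4,5,6,7,8,9}→504
  placing 0:a first → 1344 extensions
  placing 1:c first → 1176 extensions
  placing 4:z first → 1080 extensions
total linear extensions = 3600

3600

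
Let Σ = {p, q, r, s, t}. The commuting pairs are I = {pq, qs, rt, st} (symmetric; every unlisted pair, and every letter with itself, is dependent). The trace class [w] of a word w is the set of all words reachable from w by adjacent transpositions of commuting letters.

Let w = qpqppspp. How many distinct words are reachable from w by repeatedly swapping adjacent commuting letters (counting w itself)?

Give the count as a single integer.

drop 0:q onto floor
drop 1:p onto floor
drop 2:q onto {0:q}
drop 3:p onto {1:p}
drop 4:p onto {3:p}
drop 5:s onto {4:p}
drop 6:p onto {5:s}
drop 7:p onto {6:p}
ground layer = {0:q, 1:p}
drop-orders for the pieces not yet dropped (sum over which currently-grounded one goes next):
  1 to go: {2} 1  {7} 1
  2 to go: {0,2} 1  {2,7} 2  {6,7} 1
  3 to go: {0,2,7} 3  {2,6,7} 3  {5,6,7} 1
  4 to go: {0,2,6,7} 6  {2,5,6,7} 4  {4,5,6,7} 1
  5 to go: {0,2,5,6,7} 10  {2,4,5,6,7} 5  {3,4,5,6,7} 1
  6 to go: {0,2,4,5,6,7} 15  {1,3,4,5,6,7} 1  {2,3,4,5,6,7} 6
  if 0:q drops first: 7 orders
  if 1:p drops first: 21 orders
heap linearizations: 28

28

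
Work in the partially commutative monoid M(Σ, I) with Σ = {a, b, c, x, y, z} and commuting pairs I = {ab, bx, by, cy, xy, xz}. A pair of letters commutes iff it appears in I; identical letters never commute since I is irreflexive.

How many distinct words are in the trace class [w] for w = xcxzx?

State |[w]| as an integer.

3

0(x) covers ∅
1(c) covers 0:x
2(x) covers 1:c
3(z) covers 1:c
4(x) covers 2:x
floor of heap: 0:x
completions by unplaced set U, small U first (add the entries for U minus each lowest piece of U):
  |U|=1: {3}:1  {4}:1
  |U|=2: {2,4}:1  {3,4}:2
  |U|=3: {2,3,4}:3
  start at 0(x): 3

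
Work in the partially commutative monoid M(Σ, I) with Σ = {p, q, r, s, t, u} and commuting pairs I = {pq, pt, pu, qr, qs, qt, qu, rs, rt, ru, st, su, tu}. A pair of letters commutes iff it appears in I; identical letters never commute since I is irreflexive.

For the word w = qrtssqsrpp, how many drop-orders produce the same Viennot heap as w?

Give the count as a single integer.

piece 0:q — minimal
piece 1:r — minimal
piece 2:t — minimal
piece 3:s — minimal
piece 4:s rests on {3:s}
piece 5:q rests on {0:q}
piece 6:s rests on {4:s}
piece 7:r rests on {1:r}
piece 8:p rests on {6:s, 7:r}
piece 9:p rests on {8:p}
minimal pieces: {0:q, 1:r, 2:t, 3:s}
ways to finish when only these pieces remain (= sum over removing one remaining piece with nothing left below it):
  1 left: {2}→1  {5}→1  {9}→1
  2 left: {0,5}→1  {2,5}→2  {2,9}→2  {5,9}→2  {8,9}→1
  3 left: {0,2,5}→3  {0,5,9}→3  {2,5,9}→6  {2,8,9}→3  {5,8,9}→3  {6,8,9}→1  {7,8,9}→1
  4 left: {0,2,5,9}→12  {0,5,8,9}→6  {1,7,8,9}→1  {2,5,8,9}→12  {2,6,8,9}→4  {2,7,8,9}→4  {4,6,8,9}→1  {5,6,8,9}→4  {5,7,8,9}→4  {6,7,8,9}→2
  5 left: {0,2,5,8,9}→30  {0,5,6,8,9}→10  {0,5,7,8,9}→10  {1,2,7,8,9}→5  {1,5,7,8,9}→5  {1,6,7,8,9}→3  {2,4,6,8,9}→5  {2,5,6,8,9}→20  {2,5,7,8,9}→20  {2,6,7,8,9}→10  {3,4,6,8,9}→1  {4,5,6,8,9}→5  {4,6,7,8,9}→3  {5,6,7,8,9}→10
  6 left: {0,1,5,7,8,9}→15  {0,2,5,6,8,9}→60  {0,2,5,7,8,9}→60  {0,4,5,6,8,9}→15  {0,5,6,7,8,9}→30  {1,2,5,7,8,9}→30  {1,2,6,7,8,9}→18  {1,4,6,7,8,9}→6  {1,5,6,7,8,9}→18  {2,3,4,6,8,9}→6  {2,4,5,6,8,9}→30  {2,4,6,7,8,9}→18  {2,5,6,7,8,9}→60  {3,4,5,6,8,9}→6  {3,4,6,7,8,9}→4  {4,5,6,7,8,9}→18
  7 left: {0,1,2,5,7,8,9}→105  {0,1,5,6,7,8,9}→63  {0,2,4,5,6,8,9}→105  {0,2,5,6,7,8,9}→210  {0,3,4,5,6,8,9}→21  {0,4,5,6,7,8,9}→63  {1,2,4,6,7,8,9}→42  {1,2,5,6,7,8,9}→126  {1,3,4,6,7,8,9}→10  {1,4,5,6,7,8,9}→42  {2,3,4,5,6,8,9}→42  {2,3,4,6,7,8,9}→28  {2,4,5,6,7,8,9}→126  {3,4,5,6,7,8,9}→28
  8 left: {0,1,2,5,6,7,8,9}→504  {0,1,4,5,6,7,8,9}→168  {0,2,3,4,5,6,8,9}→168  {0,2,4,5,6,7,8,9}→504  {0,3,4,5,6,7,8,9}→112  {1,2,3,4,6,7,8,9}→80  {1,2,4,5,6,7,8,9}→336  {1,3,4,5,6,7,8,9}→80  {2,3,4,5,6,7,8,9}→224
  placing 0:q first → 720 extensions
  placing 1:r first → 1008 extensions
  placing 2:t first → 360 extensions
  placing 3:s first → 1512 extensions
total linear extensions = 3600

3600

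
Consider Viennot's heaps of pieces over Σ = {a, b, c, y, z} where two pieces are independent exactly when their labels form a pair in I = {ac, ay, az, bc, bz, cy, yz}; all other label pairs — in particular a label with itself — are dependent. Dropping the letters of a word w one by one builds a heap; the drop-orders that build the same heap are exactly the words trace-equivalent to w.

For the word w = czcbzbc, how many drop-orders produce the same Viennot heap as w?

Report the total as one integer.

21

drop 0:c onto floor
drop 1:z onto {0:c}
drop 2:c onto {1:z}
drop 3:b onto floor
drop 4:z onto {2:c}
drop 5:b onto {3:b}
drop 6:c onto {4:z}
ground layer = {0:c, 3:b}
drop-orders for the pieces not yet dropped (sum over which currently-grounded one goes next):
  1 to go: {5} 1  {6} 1
  2 to go: {3,5} 1  {4,6} 1  {5,6} 2
  3 to go: {2,4,6} 1  {3,5,6} 3  {4,5,6} 3
  4 to go: {1,2,4,6} 1  {2,4,5,6} 4  {3,4,5,6} 6
  5 to go: {0,1,2,4,6} 1  {1,2,4,5,6} 5  {2,3,4,5,6} 10
  if 0:c drops first: 15 orders
  if 3:b drops first: 6 orders
heap linearizations: 21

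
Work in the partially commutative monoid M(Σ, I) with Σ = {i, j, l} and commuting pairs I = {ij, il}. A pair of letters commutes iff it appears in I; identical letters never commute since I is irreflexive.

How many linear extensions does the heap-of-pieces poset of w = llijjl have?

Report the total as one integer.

0(l) covers ∅
1(l) covers 0:l
2(i) covers ∅
3(j) covers 1:l
4(j) covers 3:j
5(l) covers 4:j
floor of heap: 0:l, 2:i
completions by unplaced set U, small U first (add the entries for U minus each lowest piece of U):
  |U|=1: {2}:1  {5}:1
  |U|=2: {2,5}:2  {4,5}:1
  |U|=3: {2,4,5}:3  {3,4,5}:1
  |U|=4: {1,3,4,5}:1  {2,3,4,5}:4
  start at 0(l): 5
  start at 2(i): 1
sum over floor = 6

6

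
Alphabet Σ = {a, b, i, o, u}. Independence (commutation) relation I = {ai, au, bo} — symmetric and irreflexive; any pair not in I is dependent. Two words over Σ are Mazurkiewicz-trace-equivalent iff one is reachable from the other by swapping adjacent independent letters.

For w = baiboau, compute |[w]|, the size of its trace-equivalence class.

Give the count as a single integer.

8

0(b) covers ∅
1(a) covers 0:b
2(i) covers 0:b
3(b) covers 1:a, 2:i
4(o) covers 1:a, 2:i
5(a) covers 3:b, 4:o
6(u) covers 3:b, 4:o
floor of heap: 0:b
completions by unplaced set U, small U first (add the entries for U minus each lowest piece of U):
  |U|=1: {5}:1  {6}:1
  |U|=2: {5,6}:2
  |U|=3: {3,5,6}:2  {4,5,6}:2
  |U|=4: {3,4,5,6}:4
  |U|=5: {1,3,4,5,6}:4  {2,3,4,5,6}:4
  start at 0(b): 8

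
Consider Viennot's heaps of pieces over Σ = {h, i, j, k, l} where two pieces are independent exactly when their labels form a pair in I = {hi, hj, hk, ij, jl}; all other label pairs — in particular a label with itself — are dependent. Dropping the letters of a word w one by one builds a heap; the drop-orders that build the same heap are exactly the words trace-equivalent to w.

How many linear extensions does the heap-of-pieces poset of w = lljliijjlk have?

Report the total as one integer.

84

piece 0:l — minimal
piece 1:l rests on {0:l}
piece 2:j — minimal
piece 3:l rests on {1:l}
piece 4:i rests on {3:l}
piece 5:i rests on {4:i}
piece 6:j rests on {2:j}
piece 7:j rests on {6:j}
piece 8:l rests on {5:i}
piece 9:k rests on {7:j, 8:l}
minimal pieces: {0:l, 2:j}
ways to finish when only these pieces remain (= sum over removing one remaining piece with nothing left below it):
  1 left: {9}→1
  2 left: {7,9}→1  {8,9}→1
  3 left: {5,8,9}→1  {6,7,9}→1  {7,8,9}→2
  4 left: {2,6,7,9}→1  {4,5,8,9}→1  {5,7,8,9}→3  {6,7,8,9}→3
  5 left: {2,6,7,8,9}→4  {3,4,5,8,9}→1  {4,5,7,8,9}→4  {5,6,7,8,9}→6
  6 left: {1,3,4,5,8,9}→1  {2,5,6,7,8,9}→10  {3,4,5,7,8,9}→5  {4,5,6,7,8,9}→10
  7 left: {0,1,3,4,5,8,9}→1  {1,3,4,5,7,8,9}→6  {2,4,5,6,7,8,9}→20  {3,4,5,6,7,8,9}→15
  8 left: {0,1,3,4,5,7,8,9}→7  {1,3,4,5,6,7,8,9}→21  {2,3,4,5,6,7,8,9}→35
  placing 0:l first → 56 extensions
  placing 2:j first → 28 extensions
total linear extensions = 84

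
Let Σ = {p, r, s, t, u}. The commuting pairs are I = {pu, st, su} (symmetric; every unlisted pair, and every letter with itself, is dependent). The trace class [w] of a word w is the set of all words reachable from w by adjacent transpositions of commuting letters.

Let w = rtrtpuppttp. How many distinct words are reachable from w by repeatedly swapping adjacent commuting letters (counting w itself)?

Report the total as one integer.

piece 0:r — minimal
piece 1:t rests on {0:r}
piece 2:r rests on {1:t}
piece 3:t rests on {2:r}
piece 4:p rests on {3:t}
piece 5:u rests on {3:t}
piece 6:p rests on {4:p}
piece 7:p rests on {6:p}
piece 8:t rests on {5:u, 7:p}
piece 9:t rests on {8:t}
piece 10:p rests on {9:t}
minimal pieces: {0:r}
ways to finish when only these pieces remain (= sum over removing one remaining piece with nothing left below it):
  1 left: {10}→1
  2 left: {9,10}→1
  3 left: {8,9,10}→1
  4 left: {5,8,9,10}→1  {7,8,9,10}→1
  5 left: {5,7,8,9,10}→2  {6,7,8,9,10}→1
  6 left: {4,6,7,8,9,10}→1  {5,6,7,8,9,10}→3
  7 left: {4,5,6,7,8,9,10}→4
  8 left: {3,4,5,6,7,8,9,10}→4
  9 left: {2,3,4,5,6,7,8,9,10}→4
  placing 0:r first → 4 extensions

4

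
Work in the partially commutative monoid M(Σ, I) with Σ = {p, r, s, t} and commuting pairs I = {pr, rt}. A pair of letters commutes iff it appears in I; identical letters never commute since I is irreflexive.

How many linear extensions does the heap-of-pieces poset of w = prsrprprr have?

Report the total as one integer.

piece 0:p — minimal
piece 1:r — minimal
piece 2:s rests on {0:p, 1:r}
piece 3:r rests on {2:s}
piece 4:p rests on {2:s}
piece 5:r rests on {3:r}
piece 6:p rests on {4:p}
piece 7:r rests on {5:r}
piece 8:r rests on {7:r}
minimal pieces: {0:p, 1:r}
ways to finish when only these pieces remain (= sum over removing one remaining piece with nothing left below it):
  1 left: {6}→1  {8}→1
  2 left: {4,6}→1  {6,8}→2  {7,8}→1
  3 left: {4,6,8}→3  {5,7,8}→1  {6,7,8}→3
  4 left: {3,5,7,8}→1  {4,6,7,8}→6  {5,6,7,8}→4
  5 left: {3,5,6,7,8}→5  {4,5,6,7,8}→10
  6 left: {3,4,5,6,7,8}→15
  7 left: {2,3,4,5,6,7,8}→15
  placing 0:p first → 15 extensions
  placing 1:r first → 15 extensions
total linear extensions = 30

30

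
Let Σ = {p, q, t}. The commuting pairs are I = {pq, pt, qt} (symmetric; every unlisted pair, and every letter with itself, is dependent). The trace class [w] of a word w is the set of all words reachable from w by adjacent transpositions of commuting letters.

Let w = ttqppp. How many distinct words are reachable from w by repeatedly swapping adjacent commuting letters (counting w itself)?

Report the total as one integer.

60

drop 0:t onto floor
drop 1:t onto {0:t}
drop 2:q onto floor
drop 3:p onto floor
drop 4:p onto {3:p}
drop 5:p onto {4:p}
ground layer = {0:t, 2:q, 3:p}
drop-orders for the pieces not yet dropped (sum over which currently-grounded one goes next):
  1 to go: {1} 1  {2} 1  {5} 1
  2 to go: {0,1} 1  {1,2} 2  {1,5} 2  {2,5} 2  {4,5} 1
  3 to go: {0,1,2} 3  {0,1,5} 3  {1,2,5} 6  {1,4,5} 3  {2,4,5} 3  {3,4,5} 1
  4 to go: {0,1,2,5} 12  {0,1,4,5} 6  {1,2,4,5} 12  {1,3,4,5} 4  {2,3,4,5} 4
  if 0:t drops first: 20 orders
  if 2:q drops first: 10 orders
  if 3:p drops first: 30 orders
heap linearizations: 60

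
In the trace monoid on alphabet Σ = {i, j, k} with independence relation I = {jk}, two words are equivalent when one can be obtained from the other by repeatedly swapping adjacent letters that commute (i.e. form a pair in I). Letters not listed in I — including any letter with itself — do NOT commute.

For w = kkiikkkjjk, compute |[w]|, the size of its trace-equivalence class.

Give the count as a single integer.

#0=k has no predecessor
#1=k depends on [0:k]
#2=i depends on [1:k]
#3=i depends on [2:i]
#4=k depends on [3:i]
#5=k depends on [4:k]
#6=k depends on [5:k]
#7=j depends on [3:i]
#8=j depends on [7:j]
#9=k depends on [6:k]
sources: [0:k]
N(rest) = Σ N(rest − s) over sources s of rest; N(one piece) = 1:
  size 1 → [8]=1  [9]=1
  size 2 → [6,9]=1  [7,8]=1  [8,9]=2
  size 3 → [5,6,9]=1  [6,8,9]=3  [7,8,9]=3
  size 4 → [4,5,6,9]=1  [5,6,8,9]=4  [6,7,8,9]=6
  size 5 → [4,5,6,8,9]=5  [5,6,7,8,9]=10
  size 6 → [4,5,6,7,8,9]=15
  size 7 → [3,4,5,6,7,8,9]=15
  size 8 → [2,3,4,5,6,7,8,9]=15
  first=0(k) contributes 15

15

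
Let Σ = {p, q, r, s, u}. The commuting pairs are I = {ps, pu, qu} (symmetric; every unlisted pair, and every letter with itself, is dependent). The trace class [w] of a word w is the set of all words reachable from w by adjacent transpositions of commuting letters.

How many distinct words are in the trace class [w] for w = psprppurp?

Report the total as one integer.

piece 0:p — minimal
piece 1:s — minimal
piece 2:p rests on {0:p}
piece 3:r rests on {1:s, 2:p}
piece 4:p rests on {3:r}
piece 5:p rests on {4:p}
piece 6:u rests on {3:r}
piece 7:r rests on {5:p, 6:u}
piece 8:p rests on {7:r}
minimal pieces: {0:p, 1:s}
ways to finish when only these pieces remain (= sum over removing one remaining piece with nothing left below it):
  1 left: {8}→1
  2 left: {7,8}→1
  3 left: {5,7,8}→1  {6,7,8}→1
  4 left: {4,5,7,8}→1  {5,6,7,8}→2
  5 left: {4,5,6,7,8}→3
  6 left: {3,4,5,6,7,8}→3
  7 left: {1,3,4,5,6,7,8}→3  {2,3,4,5,6,7,8}→3
  placing 0:p first → 6 extensions
  placing 1:s first → 3 extensions
total linear extensions = 9

9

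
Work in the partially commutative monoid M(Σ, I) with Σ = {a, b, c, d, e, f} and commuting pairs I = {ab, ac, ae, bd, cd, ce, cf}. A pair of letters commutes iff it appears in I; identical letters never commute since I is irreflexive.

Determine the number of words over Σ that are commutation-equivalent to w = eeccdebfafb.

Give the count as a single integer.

piece 0:e — minimal
piece 1:e rests on {0:e}
piece 2:c — minimal
piece 3:c rests on {2:c}
piece 4:d rests on {1:e}
piece 5:e rests on {4:d}
piece 6:b rests on {3:c, 5:e}
piece 7:f rests on {6:b}
piece 8:a rests on {7:f}
piece 9:f rests on {8:a}
piece 10:b rests on {9:f}
minimal pieces: {0:e, 2:c}
ways to finish when only these pieces remain (= sum over removing one remaining piece with nothing left below it):
  1 left: {10}→1
  2 left: {9,10}→1
  3 left: {8,9,10}→1
  4 left: {7,8,9,10}→1
  5 left: {6,7,8,9,10}→1
  6 left: {3,6,7,8,9,10}→1  {5,6,7,8,9,10}→1
  7 left: {2,3,6,7,8,9,10}→1  {3,5,6,7,8,9,10}→2  {4,5,6,7,8,9,10}→1
  8 left: {1,4,5,6,7,8,9,10}→1  {2,3,5,6,7,8,9,10}→3  {3,4,5,6,7,8,9,10}→3
  9 left: {0,1,4,5,6,7,8,9,10}→1  {1,3,4,5,6,7,8,9,10}→4  {2,3,4,5,6,7,8,9,10}→6
  placing 0:e first → 10 extensions
  placing 2:c first → 5 extensions
total linear extensions = 15

15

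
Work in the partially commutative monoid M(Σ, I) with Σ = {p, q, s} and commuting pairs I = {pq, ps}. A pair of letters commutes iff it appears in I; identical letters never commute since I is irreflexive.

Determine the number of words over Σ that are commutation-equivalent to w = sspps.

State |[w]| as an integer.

piece 0:s — minimal
piece 1:s rests on {0:s}
piece 2:p — minimal
piece 3:p rests on {2:p}
piece 4:s rests on {1:s}
minimal pieces: {0:s, 2:p}
ways to finish when only these pieces remain (= sum over removing one remaining piece with nothing left below it):
  1 left: {3}→1  {4}→1
  2 left: {1,4}→1  {2,3}→1  {3,4}→2
  3 left: {0,1,4}→1  {1,3,4}→3  {2,3,4}→3
  placing 0:s first → 6 extensions
  placing 2:p first → 4 extensions
total linear extensions = 10

10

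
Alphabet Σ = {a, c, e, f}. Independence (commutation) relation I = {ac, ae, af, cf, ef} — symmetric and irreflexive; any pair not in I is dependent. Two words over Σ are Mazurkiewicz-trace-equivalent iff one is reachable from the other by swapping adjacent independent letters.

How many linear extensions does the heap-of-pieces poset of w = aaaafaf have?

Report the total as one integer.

#0=a has no predecessor
#1=a depends on [0:a]
#2=a depends on [1:a]
#3=a depends on [2:a]
#4=f has no predecessor
#5=a depends on [3:a]
#6=f depends on [4:f]
sources: [0:a, 4:f]
N(rest) = Σ N(rest − s) over sources s of rest; N(one piece) = 1:
  size 1 → [5]=1  [6]=1
  size 2 → [3,5]=1  [4,6]=1  [5,6]=2
  size 3 → [2,3,5]=1  [3,5,6]=3  [4,5,6]=3
  size 4 → [1,2,3,5]=1  [2,3,5,6]=4  [3,4,5,6]=6
  size 5 → [0,1,2,3,5]=1  [1,2,3,5,6]=5  [2,3,4,5,6]=10
  first=0(a) contributes 15
  first=4(f) contributes 6
|[w]| = 21

21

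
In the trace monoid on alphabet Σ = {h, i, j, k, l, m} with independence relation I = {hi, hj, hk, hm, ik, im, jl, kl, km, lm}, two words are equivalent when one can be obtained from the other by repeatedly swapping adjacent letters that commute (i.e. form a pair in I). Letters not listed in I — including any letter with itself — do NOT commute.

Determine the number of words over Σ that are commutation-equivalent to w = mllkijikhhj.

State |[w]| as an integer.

0(m) covers ∅
1(l) covers ∅
2(l) covers 1:l
3(k) covers ∅
4(i) covers 2:l
5(j) covers 0:m, 3:k, 4:i
6(i) covers 5:j
7(k) covers 5:j
8(h) covers 2:l
9(h) covers 8:h
10(j) covers 6:i, 7:k
floor of heap: 0:m, 1:l, 3:k
completions by unplaced set U, small U first (add the entries for U minus each lowest piece of U):
  |U|=1: {9}:1  {10}:1
  |U|=2: {6,10}:1  {7,10}:1  {8,9}:1  {9,10}:2
  |U|=3: {6,7,10}:2  {6,9,10}:3  {7,9,10}:3  {8,9,10}:3
  |U|=4: {5,6,7,10}:2  {6,7,9,10}:8  {6,8,9,10}:6  {7,8,9,10}:6
  |U|=5: {0,5,6,7,10}:2  {3,5,6,7,10}:2  {4,5,6,7,10}:2  {5,6,7,9,10}:10  {6,7,8,9,10}:20
  |U|=6: {0,3,5,6,7,10}:4  {0,4,5,6,7,10}:4  {0,5,6,7,9,10}:12  {3,4,5,6,7,10}:4  {3,5,6,7,9,10}:12  {4,5,6,7,9,10}:12  {5,6,7,8,9,10}:30
  |U|=7: {0,3,4,5,6,7,10}:12  {0,3,5,6,7,9,10}:28  {0,4,5,6,7,9,10}:28  {0,5,6,7,8,9,10}:42  {3,4,5,6,7,9,10}:28  {3,5,6,7,8,9,10}:42  {4,5,6,7,8,9,10}:42
  |U|=8: {0,3,4,5,6,7,9,10}:96  {0,3,5,6,7,8,9,10}:112  {0,4,5,6,7,8,9,10}:112  {2,4,5,6,7,8,9,10}:42  {3,4,5,6,7,8,9,10}:112
  |U|=9: {0,2,4,5,6,7,8,9,10}:154  {0,3,4,5,6,7,8,9,10}:432  {1,2,4,5,6,7,8,9,10}:42  {2,3,4,5,6,7,8,9,10}:154
  start at 0(m): 196
  start at 1(l): 740
  start at 3(k): 196
sum over floor = 1132

1132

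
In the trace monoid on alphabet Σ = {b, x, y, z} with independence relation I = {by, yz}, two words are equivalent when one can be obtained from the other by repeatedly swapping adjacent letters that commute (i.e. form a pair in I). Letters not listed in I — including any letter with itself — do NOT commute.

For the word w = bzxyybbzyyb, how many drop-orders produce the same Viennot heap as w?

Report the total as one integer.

drop 0:b onto floor
drop 1:z onto {0:b}
drop 2:x onto {1:z}
drop 3:y onto {2:x}
drop 4:y onto {3:y}
drop 5:b onto {2:x}
drop 6:b onto {5:b}
drop 7:z onto {6:b}
drop 8:y onto {4:y}
drop 9:y onto {8:y}
drop 10:b onto {7:z}
ground layer = {0:b}
drop-orders for the pieces not yet dropped (sum over which currently-grounded one goes next):
  1 to go: {9} 1  {10} 1
  2 to go: {7,10} 1  {8,9} 1  {9,10} 2
  3 to go: {4,8,9} 1  {6,7,10} 1  {7,9,10} 3  {8,9,10} 3
  4 to go: {3,4,8,9} 1  {4,8,9,10} 4  {5,6,7,10} 1  {6,7,9,10} 4  {7,8,9,10} 6
  5 to go: {3,4,8,9,10} 5  {4,7,8,9,10} 10  {5,6,7,9,10} 5  {6,7,8,9,10} 10
  6 to go: {3,4,7,8,9,10} 15  {4,6,7,8,9,10} 20  {5,6,7,8,9,10} 15
  7 to go: {3,4,6,7,8,9,10} 35  {4,5,6,7,8,9,10} 35
  8 to go: {3,4,5,6,7,8,9,10} 70
  9 to go: {2,3,4,5,6,7,8,9,10} 70
  if 0:b drops first: 70 orders

70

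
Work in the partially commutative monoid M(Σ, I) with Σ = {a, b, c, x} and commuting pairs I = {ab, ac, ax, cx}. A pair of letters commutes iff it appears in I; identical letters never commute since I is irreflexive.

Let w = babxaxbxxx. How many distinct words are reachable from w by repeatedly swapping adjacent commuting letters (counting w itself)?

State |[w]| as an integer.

#0=b has no predecessor
#1=a has no predecessor
#2=b depends on [0:b]
#3=x depends on [2:b]
#4=a depends on [1:a]
#5=x depends on [3:x]
#6=b depends on [5:x]
#7=x depends on [6:b]
#8=x depends on [7:x]
#9=x depends on [8:x]
sources: [0:b, 1:a]
N(rest) = Σ N(rest − s) over sources s of rest; N(one piece) = 1:
  size 1 → [4]=1  [9]=1
  size 2 → [1,4]=1  [4,9]=2  [8,9]=1
  size 3 → [1,4,9]=3  [4,8,9]=3  [7,8,9]=1
  size 4 → [1,4,8,9]=6  [4,7,8,9]=4  [6,7,8,9]=1
  size 5 → [1,4,7,8,9]=10  [4,6,7,8,9]=5  [5,6,7,8,9]=1
  size 6 → [1,4,6,7,8,9]=15  [3,5,6,7,8,9]=1  [4,5,6,7,8,9]=6
  size 7 → [1,4,5,6,7,8,9]=21  [2,3,5,6,7,8,9]=1  [3,4,5,6,7,8,9]=7
  size 8 → [0,2,3,5,6,7,8,9]=1  [1,3,4,5,6,7,8,9]=28  [2,3,4,5,6,7,8,9]=8
  first=0(b) contributes 36
  first=1(a) contributes 9
|[w]| = 45

45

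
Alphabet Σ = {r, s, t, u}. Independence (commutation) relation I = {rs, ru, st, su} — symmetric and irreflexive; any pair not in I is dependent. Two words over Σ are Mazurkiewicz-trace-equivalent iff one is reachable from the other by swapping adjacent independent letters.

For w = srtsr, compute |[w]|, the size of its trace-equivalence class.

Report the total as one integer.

drop 0:s onto floor
drop 1:r onto floor
drop 2:t onto {1:r}
drop 3:s onto {0:s}
drop 4:r onto {2:t}
ground layer = {0:s, 1:r}
drop-orders for the pieces not yet dropped (sum over which currently-grounded one goes next):
  1 to go: {3} 1  {4} 1
  2 to go: {0,3} 1  {2,4} 1  {3,4} 2
  3 to go: {0,3,4} 3  {1,2,4} 1  {2,3,4} 3
  if 0:s drops first: 4 orders
  if 1:r drops first: 6 orders
heap linearizations: 10

10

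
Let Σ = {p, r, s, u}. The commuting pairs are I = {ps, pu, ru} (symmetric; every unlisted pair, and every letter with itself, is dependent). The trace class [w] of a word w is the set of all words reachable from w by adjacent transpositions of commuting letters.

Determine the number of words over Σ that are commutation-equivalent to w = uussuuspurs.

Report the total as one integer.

17

0(u) covers ∅
1(u) covers 0:u
2(s) covers 1:u
3(s) covers 2:s
4(u) covers 3:s
5(u) covers 4:u
6(s) covers 5:u
7(p) covers ∅
8(u) covers 6:s
9(r) covers 6:s, 7:p
10(s) covers 8:u, 9:r
floor of heap: 0:u, 7:p
completions by unplaced set U, small U first (add the entries for U minus each lowest piece of U):
  |U|=1: {10}:1
  |U|=2: {8,10}:1  {9,10}:1
  |U|=3: {7,9,10}:1  {8,9,10}:2
  |U|=4: {6,8,9,10}:2  {7,8,9,10}:3
  |U|=5: {5,6,8,9,10}:2  {6,7,8,9,10}:5
  |U|=6: {4,5,6,8,9,10}:2  {5,6,7,8,9,10}:7
  |U|=7: {3,4,5,6,8,9,10}:2  {4,5,6,7,8,9,10}:9
  |U|=8: {2,3,4,5,6,8,9,10}:2  {3,4,5,6,7,8,9,10}:11
  |U|=9: {1,2,3,4,5,6,8,9,10}:2  {2,3,4,5,6,7,8,9,10}:13
  start at 0(u): 15
  start at 7(p): 2
sum over floor = 17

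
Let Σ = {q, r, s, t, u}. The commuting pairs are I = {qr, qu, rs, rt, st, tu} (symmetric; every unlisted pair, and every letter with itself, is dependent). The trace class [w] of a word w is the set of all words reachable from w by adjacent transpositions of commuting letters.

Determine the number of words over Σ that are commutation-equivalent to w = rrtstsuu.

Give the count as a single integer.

168

#0=r has no predecessor
#1=r depends on [0:r]
#2=t has no predecessor
#3=s has no predecessor
#4=t depends on [2:t]
#5=s depends on [3:s]
#6=u depends on [1:r, 5:s]
#7=u depends on [6:u]
sources: [0:r, 2:t, 3:s]
N(rest) = Σ N(rest − s) over sources s of rest; N(one piece) = 1:
  size 1 → [4]=1  [7]=1
  size 2 → [2,4]=1  [4,7]=2  [6,7]=1
  size 3 → [1,6,7]=1  [2,4,7]=3  [4,6,7]=3  [5,6,7]=1
  size 4 → [0,1,6,7]=1  [1,4,6,7]=4  [1,5,6,7]=2  [2,4,6,7]=6  [3,5,6,7]=1  [4,5,6,7]=4
  size 5 → [0,1,4,6,7]=5  [0,1,5,6,7]=3  [1,2,4,6,7]=10  [1,3,5,6,7]=3  [1,4,5,6,7]=10  [2,4,5,6,7]=10  [3,4,5,6,7]=5
  size 6 → [0,1,2,4,6,7]=15  [0,1,3,5,6,7]=6  [0,1,4,5,6,7]=18  [1,2,4,5,6,7]=30  [1,3,4,5,6,7]=18  [2,3,4,5,6,7]=15
  first=0(r) contributes 63
  first=2(t) contributes 42
  first=3(s) contributes 63
|[w]| = 168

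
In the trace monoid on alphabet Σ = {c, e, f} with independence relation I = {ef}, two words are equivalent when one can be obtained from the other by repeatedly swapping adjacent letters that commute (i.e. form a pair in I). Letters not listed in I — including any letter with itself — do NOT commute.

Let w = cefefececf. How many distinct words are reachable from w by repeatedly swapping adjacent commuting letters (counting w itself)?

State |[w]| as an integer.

10

0(c) covers ∅
1(e) covers 0:c
2(f) covers 0:c
3(e) covers 1:e
4(f) covers 2:f
5(e) covers 3:e
6(c) covers 4:f, 5:e
7(e) covers 6:c
8(c) covers 7:e
9(f) covers 8:c
floor of heap: 0:c
completions by unplaced set U, small U first (add the entries for U minus each lowest piece of U):
  |U|=1: {9}:1
  |U|=2: {8,9}:1
  |U|=3: {7,8,9}:1
  |U|=4: {6,7,8,9}:1
  |U|=5: {4,6,7,8,9}:1  {5,6,7,8,9}:1
  |U|=6: {2,4,6,7,8,9}:1  {3,5,6,7,8,9}:1  {4,5,6,7,8,9}:2
  |U|=7: {1,3,5,6,7,8,9}:1  {2,4,5,6,7,8,9}:3  {3,4,5,6,7,8,9}:3
  |U|=8: {1,3,4,5,6,7,8,9}:4  {2,3,4,5,6,7,8,9}:6
  start at 0(c): 10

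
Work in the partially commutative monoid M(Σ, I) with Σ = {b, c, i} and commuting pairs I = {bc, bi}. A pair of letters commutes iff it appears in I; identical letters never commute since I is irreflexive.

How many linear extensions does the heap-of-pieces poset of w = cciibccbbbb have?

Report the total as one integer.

462

drop 0:c onto floor
drop 1:c onto {0:c}
drop 2:i onto {1:c}
drop 3:i onto {2:i}
drop 4:b onto floor
drop 5:c onto {3:i}
drop 6:c onto {5:c}
drop 7:b onto {4:b}
drop 8:b onto {7:b}
drop 9:b onto {8:b}
drop 10:b onto {9:b}
ground layer = {0:c, 4:b}
drop-orders for the pieces not yet dropped (sum over which currently-grounded one goes next):
  1 to go: {6} 1  {10} 1
  2 to go: {5,6} 1  {6,10} 2  {9,10} 1
  3 to go: {3,5,6} 1  {5,6,10} 3  {6,9,10} 3  {8,9,10} 1
  4 to go: {2,3,5,6} 1  {3,5,6,10} 4  {5,6,9,10} 6  {6,8,9,10} 4  {7,8,9,10} 1
  5 to go: {1,2,3,5,6} 1  {2,3,5,6,10} 5  {3,5,6,9,10} 10  {4,7,8,9,10} 1  {5,6,8,9,10} 10  {6,7,8,9,10} 5
  6 to go: {0,1,2,3,5,6} 1  {1,2,3,5,6,10} 6  {2,3,5,6,9,10} 15  {3,5,6,8,9,10} 20  {4,6,7,8,9,10} 6  {5,6,7,8,9,10} 15
  7 to go: {0,1,2,3,5,6,10} 7  {1,2,3,5,6,9,10} 21  {2,3,5,6,8,9,10} 35  {3,5,6,7,8,9,10} 35  {4,5,6,7,8,9,10} 21
  8 to go: {0,1,2,3,5,6,9,10} 28  {1,2,3,5,6,8,9,10} 56  {2,3,5,6,7,8,9,10} 70  {3,4,5,6,7,8,9,10} 56
  9 to go: {0,1,2,3,5,6,8,9,10} 84  {1,2,3,5,6,7,8,9,10} 126  {2,3,4,5,6,7,8,9,10} 126
  if 0:c drops first: 252 orders
  if 4:b drops first: 210 orders
heap linearizations: 462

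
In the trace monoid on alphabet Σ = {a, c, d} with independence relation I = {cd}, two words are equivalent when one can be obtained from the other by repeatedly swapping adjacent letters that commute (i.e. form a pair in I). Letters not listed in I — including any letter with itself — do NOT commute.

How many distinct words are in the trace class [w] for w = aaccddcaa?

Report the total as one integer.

0(a) covers ∅
1(a) covers 0:a
2(c) covers 1:a
3(c) covers 2:c
4(d) covers 1:a
5(d) covers 4:d
6(c) covers 3:c
7(a) covers 5:d, 6:c
8(a) covers 7:a
floor of heap: 0:a
completions by unplaced set U, small U first (add the entries for U minus each lowest piece of U):
  |U|=1: {8}:1
  |U|=2: {7,8}:1
  |U|=3: {5,7,8}:1  {6,7,8}:1
  |U|=4: {3,6,7,8}:1  {4,5,7,8}:1  {5,6,7,8}:2
  |U|=5: {2,3,6,7,8}:1  {3,5,6,7,8}:3  {4,5,6,7,8}:3
  |U|=6: {2,3,5,6,7,8}:4  {3,4,5,6,7,8}:6
  |U|=7: {2,3,4,5,6,7,8}:10
  start at 0(a): 10

10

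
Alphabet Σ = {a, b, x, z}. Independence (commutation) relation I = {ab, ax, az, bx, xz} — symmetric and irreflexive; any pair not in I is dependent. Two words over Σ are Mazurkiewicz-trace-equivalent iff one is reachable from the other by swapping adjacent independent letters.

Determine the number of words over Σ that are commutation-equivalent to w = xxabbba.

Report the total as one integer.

210

0(x) covers ∅
1(x) covers 0:x
2(a) covers ∅
3(b) covers ∅
4(b) covers 3:b
5(b) covers 4:b
6(a) covers 2:a
floor of heap: 0:x, 2:a, 3:b
completions by unplaced set U, small U first (add the entries for U minus each lowest piece of U):
  |U|=1: {1}:1  {5}:1  {6}:1
  |U|=2: {0,1}:1  {1,5}:2  {1,6}:2  {2,6}:1  {4,5}:1  {5,6}:2
  |U|=3: {0,1,5}:3  {0,1,6}:3  {1,2,6}:3  {1,4,5}:3  {1,5,6}:6  {2,5,6}:3  {3,4,5}:1  {4,5,6}:3
  |U|=4: {0,1,2,6}:6  {0,1,4,5}:6  {0,1,5,6}:12  {1,2,5,6}:12  {1,3,4,5}:4  {1,4,5,6}:12  {2,4,5,6}:6  {3,4,5,6}:4
  |U|=5: {0,1,2,5,6}:30  {0,1,3,4,5}:10  {0,1,4,5,6}:30  {1,2,4,5,6}:30  {1,3,4,5,6}:20  {2,3,4,5,6}:10
  start at 0(x): 60
  start at 2(a): 60
  start at 3(b): 90
sum over floor = 210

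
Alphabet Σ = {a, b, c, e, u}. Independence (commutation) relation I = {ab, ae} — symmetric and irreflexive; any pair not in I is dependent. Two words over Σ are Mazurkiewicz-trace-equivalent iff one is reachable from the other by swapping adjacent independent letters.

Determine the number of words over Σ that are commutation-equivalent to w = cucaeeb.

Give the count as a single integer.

#0=c has no predecessor
#1=u depends on [0:c]
#2=c depends on [1:u]
#3=a depends on [2:c]
#4=e depends on [2:c]
#5=e depends on [4:e]
#6=b depends on [5:e]
sources: [0:c]
N(rest) = Σ N(rest − s) over sources s of rest; N(one piece) = 1:
  size 1 → [3]=1  [6]=1
  size 2 → [3,6]=2  [5,6]=1
  size 3 → [3,5,6]=3  [4,5,6]=1
  size 4 → [3,4,5,6]=4
  size 5 → [2,3,4,5,6]=4
  first=0(c) contributes 4

4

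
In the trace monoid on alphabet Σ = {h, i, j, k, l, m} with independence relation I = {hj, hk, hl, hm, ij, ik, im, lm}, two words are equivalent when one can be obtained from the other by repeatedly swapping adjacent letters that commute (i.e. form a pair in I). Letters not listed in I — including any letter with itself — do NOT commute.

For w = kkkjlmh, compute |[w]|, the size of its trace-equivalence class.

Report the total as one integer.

0(k) covers ∅
1(k) covers 0:k
2(k) covers 1:k
3(j) covers 2:k
4(l) covers 3:j
5(m) covers 3:j
6(h) covers ∅
floor of heap: 0:k, 6:h
completions by unplaced set U, small U first (add the entries for U minus each lowest piece of U):
  |U|=1: {4}:1  {5}:1  {6}:1
  |U|=2: {4,5}:2  {4,6}:2  {5,6}:2
  |U|=3: {3,4,5}:2  {4,5,6}:6
  |U|=4: {2,3,4,5}:2  {3,4,5,6}:8
  |U|=5: {1,2,3,4,5}:2  {2,3,4,5,6}:10
  start at 0(k): 12
  start at 6(h): 2
sum over floor = 14

14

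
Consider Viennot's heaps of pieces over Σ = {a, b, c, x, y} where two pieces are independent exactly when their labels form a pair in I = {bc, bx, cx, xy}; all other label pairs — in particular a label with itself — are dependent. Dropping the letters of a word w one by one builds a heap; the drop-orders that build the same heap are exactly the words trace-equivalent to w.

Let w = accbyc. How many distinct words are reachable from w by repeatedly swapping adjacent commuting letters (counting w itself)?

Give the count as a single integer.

3

drop 0:a onto floor
drop 1:c onto {0:a}
drop 2:c onto {1:c}
drop 3:b onto {0:a}
drop 4:y onto {2:c, 3:b}
drop 5:c onto {4:y}
ground layer = {0:a}
drop-orders for the pieces not yet dropped (sum over which currently-grounded one goes next):
  1 to go: {5} 1
  2 to go: {4,5} 1
  3 to go: {2,4,5} 1  {3,4,5} 1
  4 to go: {1,2,4,5} 1  {2,3,4,5} 2
  if 0:a drops first: 3 orders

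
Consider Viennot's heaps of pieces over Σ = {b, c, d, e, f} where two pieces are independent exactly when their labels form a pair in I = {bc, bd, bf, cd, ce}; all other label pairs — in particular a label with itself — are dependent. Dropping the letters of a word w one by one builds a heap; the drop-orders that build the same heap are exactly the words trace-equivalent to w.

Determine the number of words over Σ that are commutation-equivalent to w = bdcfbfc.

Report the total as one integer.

42

drop 0:b onto floor
drop 1:d onto floor
drop 2:c onto floor
drop 3:f onto {1:d, 2:c}
drop 4:b onto {0:b}
drop 5:f onto {3:f}
drop 6:c onto {5:f}
ground layer = {0:b, 1:d, 2:c}
drop-orders for the pieces not yet dropped (sum over which currently-grounded one goes next):
  1 to go: {4} 1  {6} 1
  2 to go: {0,4} 1  {4,6} 2  {5,6} 1
  3 to go: {0,4,6} 3  {3,5,6} 1  {4,5,6} 3
  4 to go: {0,4,5,6} 6  {1,3,5,6} 1  {2,3,5,6} 1  {3,4,5,6} 4
  5 to go: {0,3,4,5,6} 10  {1,2,3,5,6} 2  {1,3,4,5,6} 5  {2,3,4,5,6} 5
  if 0:b drops first: 12 orders
  if 1:d drops first: 15 orders
  if 2:c drops first: 15 orders
heap linearizations: 42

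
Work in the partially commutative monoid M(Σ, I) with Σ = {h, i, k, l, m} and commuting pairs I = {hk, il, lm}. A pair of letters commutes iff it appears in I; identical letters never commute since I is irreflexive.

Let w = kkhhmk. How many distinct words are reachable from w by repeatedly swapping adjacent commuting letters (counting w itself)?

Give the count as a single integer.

piece 0:k — minimal
piece 1:k rests on {0:k}
piece 2:h — minimal
piece 3:h rests on {2:h}
piece 4:m rests on {1:k, 3:h}
piece 5:k rests on {4:m}
minimal pieces: {0:k, 2:h}
ways to finish when only these pieces remain (= sum over removing one remaining piece with nothing left below it):
  1 left: {5}→1
  2 left: {4,5}→1
  3 left: {1,4,5}→1  {3,4,5}→1
  4 left: {0,1,4,5}→1  {1,3,4,5}→2  {2,3,4,5}→1
  placing 0:k first → 3 extensions
  placing 2:h first → 3 extensions
total linear extensions = 6

6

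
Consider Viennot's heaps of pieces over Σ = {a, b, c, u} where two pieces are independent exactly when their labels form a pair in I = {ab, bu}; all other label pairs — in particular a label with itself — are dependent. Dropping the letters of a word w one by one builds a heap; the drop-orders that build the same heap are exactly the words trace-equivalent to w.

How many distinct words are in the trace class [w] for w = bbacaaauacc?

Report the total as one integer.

0(b) covers ∅
1(b) covers 0:b
2(a) covers ∅
3(c) covers 1:b, 2:a
4(a) covers 3:c
5(a) covers 4:a
6(a) covers 5:a
7(u) covers 6:a
8(a) covers 7:u
9(c) covers 8:a
10(c) covers 9:c
floor of heap: 0:b, 2:a
completions by unplaced set U, small U first (add the entries for U minus each lowest piece of U):
  |U|=1: {10}:1
  |U|=2: {9,10}:1
  |U|=3: {8,9,10}:1
  |U|=4: {7,8,9,10}:1
  |U|=5: {6,7,8,9,10}:1
  |U|=6: {5,6,7,8,9,10}:1
  |U|=7: {4,5,6,7,8,9,10}:1
  |U|=8: {3,4,5,6,7,8,9,10}:1
  |U|=9: {1,3,4,5,6,7,8,9,10}:1  {2,3,4,5,6,7,8,9,10}:1
  start at 0(b): 2
  start at 2(a): 1
sum over floor = 3

3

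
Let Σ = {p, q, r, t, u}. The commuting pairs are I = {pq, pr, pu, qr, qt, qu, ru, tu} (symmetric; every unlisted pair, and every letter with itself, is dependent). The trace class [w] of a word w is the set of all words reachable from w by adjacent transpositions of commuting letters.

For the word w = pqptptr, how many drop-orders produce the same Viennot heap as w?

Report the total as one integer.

#0=p has no predecessor
#1=q has no predecessor
#2=p depends on [0:p]
#3=t depends on [2:p]
#4=p depends on [3:t]
#5=t depends on [4:p]
#6=r depends on [5:t]
sources: [0:p, 1:q]
N(rest) = Σ N(rest − s) over sources s of rest; N(one piece) = 1:
  size 1 → [1]=1  [6]=1
  size 2 → [1,6]=2  [5,6]=1
  size 3 → [1,5,6]=3  [4,5,6]=1
  size 4 → [1,4,5,6]=4  [3,4,5,6]=1
  size 5 → [1,3,4,5,6]=5  [2,3,4,5,6]=1
  first=0(p) contributes 6
  first=1(q) contributes 1
|[w]| = 7

7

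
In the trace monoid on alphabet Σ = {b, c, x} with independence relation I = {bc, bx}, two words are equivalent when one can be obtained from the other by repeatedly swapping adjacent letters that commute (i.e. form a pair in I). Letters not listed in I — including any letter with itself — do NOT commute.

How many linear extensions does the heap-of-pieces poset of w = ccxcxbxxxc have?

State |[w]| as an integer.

10

drop 0:c onto floor
drop 1:c onto {0:c}
drop 2:x onto {1:c}
drop 3:c onto {2:x}
drop 4:x onto {3:c}
drop 5:b onto floor
drop 6:x onto {4:x}
drop 7:x onto {6:x}
drop 8:x onto {7:x}
drop 9:c onto {8:x}
ground layer = {0:c, 5:b}
drop-orders for the pieces not yet dropped (sum over which currently-grounded one goes next):
  1 to go: {5} 1  {9} 1
  2 to go: {5,9} 2  {8,9} 1
  3 to go: {5,8,9} 3  {7,8,9} 1
  4 to go: {5,7,8,9} 4  {6,7,8,9} 1
  5 to go: {4,6,7,8,9} 1  {5,6,7,8,9} 5
  6 to go: {3,4,6,7,8,9} 1  {4,5,6,7,8,9} 6
  7 to go: {2,3,4,6,7,8,9} 1  {3,4,5,6,7,8,9} 7
  8 to go: {1,2,3,4,6,7,8,9} 1  {2,3,4,5,6,7,8,9} 8
  if 0:c drops first: 9 orders
  if 5:b drops first: 1 orders
heap linearizations: 10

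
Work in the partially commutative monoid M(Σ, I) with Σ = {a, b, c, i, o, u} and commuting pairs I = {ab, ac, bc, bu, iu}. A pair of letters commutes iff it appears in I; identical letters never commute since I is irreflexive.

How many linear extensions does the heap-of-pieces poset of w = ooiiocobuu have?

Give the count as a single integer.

#0=o has no predecessor
#1=o depends on [0:o]
#2=i depends on [1:o]
#3=i depends on [2:i]
#4=o depends on [3:i]
#5=c depends on [4:o]
#6=o depends on [5:c]
#7=b depends on [6:o]
#8=u depends on [6:o]
#9=u depends on [8:u]
sources: [0:o]
N(rest) = Σ N(rest − s) over sources s of rest; N(one piece) = 1:
  size 1 → [7]=1  [9]=1
  size 2 → [7,9]=2  [8,9]=1
  size 3 → [7,8,9]=3
  size 4 → [6,7,8,9]=3
  size 5 → [5,6,7,8,9]=3
  size 6 → [4,5,6,7,8,9]=3
  size 7 → [3,4,5,6,7,8,9]=3
  size 8 → [2,3,4,5,6,7,8,9]=3
  first=0(o) contributes 3

3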